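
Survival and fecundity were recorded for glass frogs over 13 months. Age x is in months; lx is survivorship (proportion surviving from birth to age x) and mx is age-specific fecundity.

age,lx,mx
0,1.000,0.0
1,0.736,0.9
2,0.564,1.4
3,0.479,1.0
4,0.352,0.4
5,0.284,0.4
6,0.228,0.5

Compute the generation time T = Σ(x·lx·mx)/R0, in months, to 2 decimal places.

lx·mx: 0, 0.6624, 0.7896, 0.479, 0.1408, 0.1136, 0.114 → R0 = 2.2994
x·lx·mx: 0, 0.6624, 1.5792, 1.437, 0.5632, 0.568, 0.684 → Σ = 5.4938
T = 5.4938 / 2.2994 = 2.389232… → 2.39

2.39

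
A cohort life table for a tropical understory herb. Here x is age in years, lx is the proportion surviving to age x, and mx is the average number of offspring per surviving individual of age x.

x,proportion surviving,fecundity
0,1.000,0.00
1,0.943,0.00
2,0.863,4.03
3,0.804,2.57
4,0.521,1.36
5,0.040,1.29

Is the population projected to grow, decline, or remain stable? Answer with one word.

growing

R0 = Σ lx·mx = 0 + 0 + 3.47789 + 2.06628 + 0.70856 + 0.0516 = 6.30433
R0 > 1, so the population is growing.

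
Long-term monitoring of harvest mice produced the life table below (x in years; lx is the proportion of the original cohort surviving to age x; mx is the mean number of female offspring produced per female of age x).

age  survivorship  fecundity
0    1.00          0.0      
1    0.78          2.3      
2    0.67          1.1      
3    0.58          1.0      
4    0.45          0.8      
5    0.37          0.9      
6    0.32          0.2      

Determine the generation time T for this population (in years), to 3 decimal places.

2.197

lx·mx: 0, 1.794, 0.737, 0.58, 0.36, 0.333, 0.064 → R0 = 3.868
x·lx·mx: 0, 1.794, 1.474, 1.74, 1.44, 1.665, 0.384 → Σ = 8.497
T = 8.497 / 3.868 = 2.196743… → 2.197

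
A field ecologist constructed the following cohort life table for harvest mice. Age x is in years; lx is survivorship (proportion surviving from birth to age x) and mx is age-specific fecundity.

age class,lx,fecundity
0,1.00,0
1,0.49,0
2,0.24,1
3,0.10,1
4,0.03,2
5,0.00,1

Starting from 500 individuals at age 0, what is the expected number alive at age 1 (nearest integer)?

Expected survivors = N0 · l_1 = 500 × 0.49 = 245 → 245

245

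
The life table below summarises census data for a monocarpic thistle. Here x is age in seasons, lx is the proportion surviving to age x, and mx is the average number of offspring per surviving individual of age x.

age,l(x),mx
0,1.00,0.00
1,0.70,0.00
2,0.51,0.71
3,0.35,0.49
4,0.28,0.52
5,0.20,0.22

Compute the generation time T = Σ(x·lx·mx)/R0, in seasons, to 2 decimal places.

2.82

lx·mx: 0, 0, 0.3621, 0.1715, 0.1456, 0.044 → R0 = 0.7232
x·lx·mx: 0, 0, 0.7242, 0.5145, 0.5824, 0.22 → Σ = 2.0411
T = 2.0411 / 0.7232 = 2.822317… → 2.82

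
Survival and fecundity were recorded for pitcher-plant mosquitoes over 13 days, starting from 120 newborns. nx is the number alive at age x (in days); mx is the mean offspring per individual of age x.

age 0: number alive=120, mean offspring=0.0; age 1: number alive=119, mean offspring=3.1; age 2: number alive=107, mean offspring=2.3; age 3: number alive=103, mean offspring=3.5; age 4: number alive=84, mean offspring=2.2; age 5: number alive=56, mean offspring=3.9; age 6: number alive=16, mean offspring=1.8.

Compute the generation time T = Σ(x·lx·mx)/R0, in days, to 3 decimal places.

lx = nx/n0 = nx/120: 1, 0.99167…, 0.89167…, 0.85833…, 0.7, 0.46667…, 0.13333…
lx·mx: 0, 3.074167…, 2.050833…, 3.004167…, 1.54, 1.82…, 0.24… → R0 = 11.729167…
x·lx·mx: 0, 3.074167…, 4.101667…, 9.0125…, 6.16, 9.1…, 1.44… → Σ = 32.888333…
T = 32.888333… / 11.729167… = 2.803979… → 2.804

2.804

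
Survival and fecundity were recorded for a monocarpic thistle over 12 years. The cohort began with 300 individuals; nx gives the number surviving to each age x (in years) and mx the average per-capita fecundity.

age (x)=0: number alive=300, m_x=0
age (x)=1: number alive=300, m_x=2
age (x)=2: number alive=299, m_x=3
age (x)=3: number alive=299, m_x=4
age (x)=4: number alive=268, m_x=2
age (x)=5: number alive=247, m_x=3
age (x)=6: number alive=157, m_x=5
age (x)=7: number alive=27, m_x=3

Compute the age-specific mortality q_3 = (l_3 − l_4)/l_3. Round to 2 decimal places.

lx = nx/n0 = nx/300: 1, 1, 0.99667…, 0.99667…, 0.89333…, 0.82333…, 0.52333…, 0.09
q_3 = (l_3 − l_4) / l_3 = (0.996667… − 0.893333…) / 0.996667…
     = 0.103333… / 0.996667… = 0.103679… → 0.10

0.10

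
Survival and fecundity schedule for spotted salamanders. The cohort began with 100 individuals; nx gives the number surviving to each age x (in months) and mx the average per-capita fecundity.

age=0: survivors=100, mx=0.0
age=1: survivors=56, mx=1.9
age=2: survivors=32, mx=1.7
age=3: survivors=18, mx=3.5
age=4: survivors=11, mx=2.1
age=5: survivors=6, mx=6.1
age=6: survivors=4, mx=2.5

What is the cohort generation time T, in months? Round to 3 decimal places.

2.520

lx = nx/n0 = nx/100: 1, 0.56, 0.32, 0.18, 0.11, 0.06, 0.04
lx·mx: 0, 1.064, 0.544, 0.63, 0.231, 0.366, 0.1 → R0 = 2.935
x·lx·mx: 0, 1.064, 1.088, 1.89, 0.924, 1.83, 0.6 → Σ = 7.396
T = 7.396 / 2.935 = 2.519932… → 2.520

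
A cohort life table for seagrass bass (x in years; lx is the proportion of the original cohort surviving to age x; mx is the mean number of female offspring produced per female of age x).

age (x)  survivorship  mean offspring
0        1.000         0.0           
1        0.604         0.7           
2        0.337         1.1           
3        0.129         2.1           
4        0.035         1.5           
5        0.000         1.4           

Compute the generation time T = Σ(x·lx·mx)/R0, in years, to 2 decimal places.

lx·mx: 0, 0.4228, 0.3707, 0.2709, 0.0525, 0 → R0 = 1.1169
x·lx·mx: 0, 0.4228, 0.7414, 0.8127, 0.21, 0 → Σ = 2.1869
T = 2.1869 / 1.1169 = 1.958009… → 1.96

1.96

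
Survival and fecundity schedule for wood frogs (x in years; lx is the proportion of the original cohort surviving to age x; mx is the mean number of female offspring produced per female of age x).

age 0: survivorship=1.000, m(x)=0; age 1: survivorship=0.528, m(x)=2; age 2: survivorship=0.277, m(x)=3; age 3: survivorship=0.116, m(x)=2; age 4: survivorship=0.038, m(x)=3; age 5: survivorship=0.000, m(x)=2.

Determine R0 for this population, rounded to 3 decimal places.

2.233

lx·mx by age: 0, 1.056, 0.831, 0.232, 0.114, 0
R0 = Σ lx·mx = 2.233 → 2.233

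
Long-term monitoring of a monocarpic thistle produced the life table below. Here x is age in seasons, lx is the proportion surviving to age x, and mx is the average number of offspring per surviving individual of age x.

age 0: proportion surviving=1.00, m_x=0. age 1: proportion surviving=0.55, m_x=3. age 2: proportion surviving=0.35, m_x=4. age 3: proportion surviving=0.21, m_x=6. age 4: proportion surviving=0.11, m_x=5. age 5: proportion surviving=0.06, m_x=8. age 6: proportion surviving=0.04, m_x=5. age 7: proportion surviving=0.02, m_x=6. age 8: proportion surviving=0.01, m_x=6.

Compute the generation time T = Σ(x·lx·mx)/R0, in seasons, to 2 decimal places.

2.68

lx·mx: 0, 1.65, 1.4, 1.26, 0.55, 0.48, 0.2, 0.12, 0.06 → R0 = 5.72
x·lx·mx: 0, 1.65, 2.8, 3.78, 2.2, 2.4, 1.2, 0.84, 0.48 → Σ = 15.35
T = 15.35 / 5.72 = 2.683566… → 2.68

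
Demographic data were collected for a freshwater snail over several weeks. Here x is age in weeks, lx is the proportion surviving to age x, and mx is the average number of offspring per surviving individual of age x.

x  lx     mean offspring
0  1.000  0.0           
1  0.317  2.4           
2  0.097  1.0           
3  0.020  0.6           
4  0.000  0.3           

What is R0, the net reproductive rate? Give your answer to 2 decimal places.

0.87

lx·mx by age: 0, 0.7608, 0.097, 0.012, 0
R0 = Σ lx·mx = 0.8698 → 0.87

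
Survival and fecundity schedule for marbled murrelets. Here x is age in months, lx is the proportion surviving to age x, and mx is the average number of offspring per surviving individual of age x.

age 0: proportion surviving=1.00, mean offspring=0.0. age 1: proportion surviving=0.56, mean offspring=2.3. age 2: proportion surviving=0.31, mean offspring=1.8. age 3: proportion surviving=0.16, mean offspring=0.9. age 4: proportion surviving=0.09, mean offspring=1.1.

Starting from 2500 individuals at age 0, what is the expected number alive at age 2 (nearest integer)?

775

Expected survivors = N0 · l_2 = 2500 × 0.31 = 775 → 775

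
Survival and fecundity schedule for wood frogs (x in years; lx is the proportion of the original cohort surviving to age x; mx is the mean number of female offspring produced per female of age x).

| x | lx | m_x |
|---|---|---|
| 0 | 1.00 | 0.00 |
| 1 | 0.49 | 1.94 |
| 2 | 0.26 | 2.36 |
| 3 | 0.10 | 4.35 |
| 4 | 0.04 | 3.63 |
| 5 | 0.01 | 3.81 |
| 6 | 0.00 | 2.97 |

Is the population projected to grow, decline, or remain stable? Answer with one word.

growing

R0 = Σ lx·mx = 0 + 0.9506 + 0.6136 + 0.435 + 0.1452 + 0.0381 + 0 = 2.1825
R0 > 1, so the population is growing.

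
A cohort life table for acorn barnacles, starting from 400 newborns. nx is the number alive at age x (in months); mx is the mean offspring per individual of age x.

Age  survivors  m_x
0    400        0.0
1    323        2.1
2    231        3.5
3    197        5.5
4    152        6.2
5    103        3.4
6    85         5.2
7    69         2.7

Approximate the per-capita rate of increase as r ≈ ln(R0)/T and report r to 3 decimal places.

0.723

lx = nx/n0 = nx/400: 1, 0.8075, 0.5775, 0.4925, 0.38, 0.2575, 0.2125, 0.1725
R0 = Σ lx·mx = 0 + 1.69575 + 2.02125 + 2.70875 + 2.356 + 0.8755 + 1.105 + 0.46575 = 11.228
Σ x·lx·mx = 37.55625; T = 37.55625/11.228 = 3.34487…
r ≈ ln(R0)/T = ln(11.228)/3.34487… = 0.72302… → 0.723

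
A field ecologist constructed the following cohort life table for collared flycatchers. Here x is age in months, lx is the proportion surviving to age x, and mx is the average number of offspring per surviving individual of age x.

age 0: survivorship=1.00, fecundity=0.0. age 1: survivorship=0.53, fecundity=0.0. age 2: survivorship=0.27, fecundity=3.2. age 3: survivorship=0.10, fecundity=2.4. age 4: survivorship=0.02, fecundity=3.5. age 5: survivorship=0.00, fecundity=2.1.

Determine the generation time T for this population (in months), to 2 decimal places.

2.32

lx·mx: 0, 0, 0.864, 0.24, 0.07, 0 → R0 = 1.174
x·lx·mx: 0, 0, 1.728, 0.72, 0.28, 0 → Σ = 2.728
T = 2.728 / 1.174 = 2.32368… → 2.32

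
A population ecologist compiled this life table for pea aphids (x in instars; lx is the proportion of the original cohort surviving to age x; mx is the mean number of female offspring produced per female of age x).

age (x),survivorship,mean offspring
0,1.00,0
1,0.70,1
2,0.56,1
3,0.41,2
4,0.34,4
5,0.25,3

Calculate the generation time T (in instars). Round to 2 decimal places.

3.21

lx·mx: 0, 0.7, 0.56, 0.82, 1.36, 0.75 → R0 = 4.19
x·lx·mx: 0, 0.7, 1.12, 2.46, 5.44, 3.75 → Σ = 13.47
T = 13.47 / 4.19 = 3.214797… → 3.21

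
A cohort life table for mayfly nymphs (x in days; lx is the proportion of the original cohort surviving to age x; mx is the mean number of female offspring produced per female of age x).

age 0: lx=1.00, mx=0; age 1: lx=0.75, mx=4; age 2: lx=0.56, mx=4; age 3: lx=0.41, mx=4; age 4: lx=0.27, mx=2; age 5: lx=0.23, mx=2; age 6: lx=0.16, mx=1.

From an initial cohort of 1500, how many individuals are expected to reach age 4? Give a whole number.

405

Expected survivors = N0 · l_4 = 1500 × 0.27 = 405 → 405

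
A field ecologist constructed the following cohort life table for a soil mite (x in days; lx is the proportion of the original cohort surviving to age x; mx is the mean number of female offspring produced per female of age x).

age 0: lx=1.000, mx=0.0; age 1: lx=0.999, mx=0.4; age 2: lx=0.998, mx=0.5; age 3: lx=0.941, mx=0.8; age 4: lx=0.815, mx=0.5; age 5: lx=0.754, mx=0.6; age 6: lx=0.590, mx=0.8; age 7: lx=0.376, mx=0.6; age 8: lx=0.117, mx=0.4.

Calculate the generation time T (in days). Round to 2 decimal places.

3.79

lx·mx: 0, 0.3996, 0.499, 0.7528, 0.4075, 0.4524, 0.472, 0.2256, 0.0468 → R0 = 3.2557
x·lx·mx: 0, 0.3996, 0.998, 2.2584, 1.63, 2.262, 2.832, 1.5792, 0.3744 → Σ = 12.3336
T = 12.3336 / 3.2557 = 3.78831… → 3.79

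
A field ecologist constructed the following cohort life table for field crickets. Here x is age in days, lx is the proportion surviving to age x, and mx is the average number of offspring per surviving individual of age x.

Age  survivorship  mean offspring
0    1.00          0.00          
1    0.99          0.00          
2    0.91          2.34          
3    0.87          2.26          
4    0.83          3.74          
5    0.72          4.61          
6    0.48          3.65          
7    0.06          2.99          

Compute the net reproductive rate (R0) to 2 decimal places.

12.45

lx·mx by age: 0, 0, 2.1294, 1.9662, 3.1042, 3.3192, 1.752, 0.1794
R0 = Σ lx·mx = 12.4504 → 12.45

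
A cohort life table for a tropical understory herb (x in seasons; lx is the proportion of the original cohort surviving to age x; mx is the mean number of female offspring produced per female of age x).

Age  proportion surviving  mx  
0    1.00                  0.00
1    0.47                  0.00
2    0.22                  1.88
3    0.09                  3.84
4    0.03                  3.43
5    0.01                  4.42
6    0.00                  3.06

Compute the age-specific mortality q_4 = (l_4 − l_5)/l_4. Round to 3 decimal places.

0.667

q_4 = (l_4 − l_5) / l_4 = (0.03 − 0.01) / 0.03
     = 0.02 / 0.03 = 0.666667… → 0.667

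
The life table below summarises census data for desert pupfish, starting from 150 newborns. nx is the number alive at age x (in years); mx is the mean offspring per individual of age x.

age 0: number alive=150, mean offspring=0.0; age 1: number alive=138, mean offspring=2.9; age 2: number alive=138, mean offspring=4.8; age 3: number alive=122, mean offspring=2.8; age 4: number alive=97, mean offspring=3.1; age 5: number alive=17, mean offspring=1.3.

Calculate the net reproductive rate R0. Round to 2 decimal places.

11.51

lx = nx/n0 = nx/150: 1, 0.92, 0.92, 0.81333…, 0.64667…, 0.11333…
lx·mx by age: 0, 2.668, 4.416, 2.277333…, 2.004667…, 0.147333…
R0 = Σ lx·mx = 11.513333… → 11.51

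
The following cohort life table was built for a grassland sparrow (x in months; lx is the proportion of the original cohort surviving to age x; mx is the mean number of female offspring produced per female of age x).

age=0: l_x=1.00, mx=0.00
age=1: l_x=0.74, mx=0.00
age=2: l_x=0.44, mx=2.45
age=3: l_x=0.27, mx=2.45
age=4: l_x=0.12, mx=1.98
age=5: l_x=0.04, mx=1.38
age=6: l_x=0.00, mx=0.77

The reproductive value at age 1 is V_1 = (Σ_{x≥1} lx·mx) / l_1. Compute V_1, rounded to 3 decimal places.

lx·mx for x ≥ 1: 0, 1.078, 0.6615, 0.2376, 0.0552, 0 → sum = 2.0323
V_1 = 2.0323 / l_1 = 2.0323 / 0.74 = 2.746351… → 2.746

2.746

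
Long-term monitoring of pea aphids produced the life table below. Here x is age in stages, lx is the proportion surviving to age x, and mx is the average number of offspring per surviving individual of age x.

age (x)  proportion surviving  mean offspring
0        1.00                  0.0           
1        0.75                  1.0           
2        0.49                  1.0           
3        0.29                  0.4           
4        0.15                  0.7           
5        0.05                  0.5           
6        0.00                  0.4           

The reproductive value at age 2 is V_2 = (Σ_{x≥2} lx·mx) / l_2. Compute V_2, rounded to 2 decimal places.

lx·mx for x ≥ 2: 0.49, 0.116, 0.105, 0.025, 0 → sum = 0.736
V_2 = 0.736 / l_2 = 0.736 / 0.49 = 1.502041… → 1.50

1.50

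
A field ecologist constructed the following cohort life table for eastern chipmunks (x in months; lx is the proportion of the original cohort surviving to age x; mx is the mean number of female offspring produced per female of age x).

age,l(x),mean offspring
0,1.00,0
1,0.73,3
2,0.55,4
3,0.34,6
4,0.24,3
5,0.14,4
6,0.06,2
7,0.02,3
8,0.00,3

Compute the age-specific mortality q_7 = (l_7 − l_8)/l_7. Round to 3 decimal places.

1.000

q_7 = (l_7 − l_8) / l_7 = (0.02 − 0) / 0.02
     = 0.02 / 0.02 = 1 → 1.000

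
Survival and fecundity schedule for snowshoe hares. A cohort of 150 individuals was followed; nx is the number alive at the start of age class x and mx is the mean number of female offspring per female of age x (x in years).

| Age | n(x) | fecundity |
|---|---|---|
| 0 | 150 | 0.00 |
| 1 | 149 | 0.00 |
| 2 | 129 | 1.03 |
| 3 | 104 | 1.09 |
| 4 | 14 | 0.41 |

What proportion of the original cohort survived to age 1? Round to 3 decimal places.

0.993

l_1 = n_1/n_0 = 149/150 = 0.993333… → 0.993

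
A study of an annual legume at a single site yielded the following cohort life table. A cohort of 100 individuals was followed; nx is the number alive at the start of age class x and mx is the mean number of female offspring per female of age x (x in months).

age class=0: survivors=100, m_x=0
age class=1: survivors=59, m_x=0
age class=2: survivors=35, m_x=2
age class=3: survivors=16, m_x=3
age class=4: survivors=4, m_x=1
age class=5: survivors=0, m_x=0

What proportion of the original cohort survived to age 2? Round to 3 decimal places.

0.350

l_2 = n_2/n_0 = 35/100 = 0.35 → 0.350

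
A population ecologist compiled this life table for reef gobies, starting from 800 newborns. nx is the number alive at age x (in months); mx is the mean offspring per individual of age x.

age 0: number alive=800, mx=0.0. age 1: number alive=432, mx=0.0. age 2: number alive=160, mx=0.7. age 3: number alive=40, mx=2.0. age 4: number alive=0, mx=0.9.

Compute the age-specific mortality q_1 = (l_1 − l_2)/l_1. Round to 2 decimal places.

lx = nx/n0 = nx/800: 1, 0.54, 0.2, 0.05, 0
q_1 = (l_1 − l_2) / l_1 = (0.54 − 0.2) / 0.54
     = 0.34 / 0.54 = 0.62963… → 0.63

0.63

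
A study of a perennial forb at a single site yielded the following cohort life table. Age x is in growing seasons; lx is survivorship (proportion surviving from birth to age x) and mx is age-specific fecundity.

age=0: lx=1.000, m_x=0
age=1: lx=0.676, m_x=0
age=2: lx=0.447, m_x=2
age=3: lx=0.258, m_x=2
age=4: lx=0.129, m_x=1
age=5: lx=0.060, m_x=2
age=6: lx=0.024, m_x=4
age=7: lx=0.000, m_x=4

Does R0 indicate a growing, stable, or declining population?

growing

R0 = Σ lx·mx = 0 + 0 + 0.894 + 0.516 + 0.129 + 0.12 + 0.096 + 0 = 1.755
R0 > 1, so the population is growing.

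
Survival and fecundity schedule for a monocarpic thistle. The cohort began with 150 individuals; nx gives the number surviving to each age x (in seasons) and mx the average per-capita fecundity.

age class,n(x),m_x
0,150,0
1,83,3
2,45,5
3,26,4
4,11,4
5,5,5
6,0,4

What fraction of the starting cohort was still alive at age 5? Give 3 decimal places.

0.033

l_5 = n_5/n_0 = 5/150 = 0.033333… → 0.033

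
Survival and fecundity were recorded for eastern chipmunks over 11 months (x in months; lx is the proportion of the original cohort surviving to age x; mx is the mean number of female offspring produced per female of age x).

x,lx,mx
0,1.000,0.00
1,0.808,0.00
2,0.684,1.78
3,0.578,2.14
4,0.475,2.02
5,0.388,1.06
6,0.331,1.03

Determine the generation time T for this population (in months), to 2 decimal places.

3.38

lx·mx: 0, 0, 1.21752, 1.23692, 0.9595, 0.41128, 0.34093 → R0 = 4.16615
x·lx·mx: 0, 0, 2.43504, 3.71076, 3.838, 2.0564, 2.04558 → Σ = 14.08578
T = 14.08578 / 4.16615 = 3.381006… → 3.38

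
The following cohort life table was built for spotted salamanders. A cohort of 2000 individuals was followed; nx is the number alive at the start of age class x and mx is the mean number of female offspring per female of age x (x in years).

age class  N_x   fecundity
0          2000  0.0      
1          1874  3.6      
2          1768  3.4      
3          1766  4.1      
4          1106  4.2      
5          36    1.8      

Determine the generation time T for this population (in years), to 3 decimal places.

2.404

lx = nx/n0 = nx/2000: 1, 0.937, 0.884, 0.883, 0.553, 0.018
lx·mx: 0, 3.3732, 3.0056, 3.6203, 2.3226, 0.0324 → R0 = 12.3541
x·lx·mx: 0, 3.3732, 6.0112, 10.8609, 9.2904, 0.162 → Σ = 29.6977
T = 29.6977 / 12.3541 = 2.403874… → 2.404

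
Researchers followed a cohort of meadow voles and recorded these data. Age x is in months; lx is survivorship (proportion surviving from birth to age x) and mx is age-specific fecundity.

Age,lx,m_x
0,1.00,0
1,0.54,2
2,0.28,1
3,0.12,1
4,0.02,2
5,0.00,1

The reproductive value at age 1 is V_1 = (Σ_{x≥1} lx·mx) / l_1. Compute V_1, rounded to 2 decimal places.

lx·mx for x ≥ 1: 1.08, 0.28, 0.12, 0.04, 0 → sum = 1.52
V_1 = 1.52 / l_1 = 1.52 / 0.54 = 2.814815… → 2.81

2.81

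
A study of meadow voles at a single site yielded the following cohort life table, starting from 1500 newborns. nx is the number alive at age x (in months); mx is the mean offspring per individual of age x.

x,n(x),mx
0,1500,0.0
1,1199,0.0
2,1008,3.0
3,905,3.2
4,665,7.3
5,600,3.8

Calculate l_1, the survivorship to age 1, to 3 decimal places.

0.799

l_1 = n_1/n_0 = 1199/1500 = 0.799333… → 0.799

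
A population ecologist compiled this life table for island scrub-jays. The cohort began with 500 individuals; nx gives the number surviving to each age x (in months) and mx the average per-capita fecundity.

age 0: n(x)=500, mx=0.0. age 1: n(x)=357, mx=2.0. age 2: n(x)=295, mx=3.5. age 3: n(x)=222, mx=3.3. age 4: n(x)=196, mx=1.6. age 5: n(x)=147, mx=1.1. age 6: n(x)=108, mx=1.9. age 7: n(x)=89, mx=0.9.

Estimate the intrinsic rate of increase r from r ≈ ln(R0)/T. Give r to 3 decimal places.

0.685

lx = nx/n0 = nx/500: 1, 0.714, 0.59, 0.444, 0.392, 0.294, 0.216, 0.178
R0 = Σ lx·mx = 0 + 1.428 + 2.065 + 1.4652 + 0.6272 + 0.3234 + 0.4104 + 0.1602 = 6.4794
Σ x·lx·mx = 17.6632; T = 17.6632/6.4794 = 2.72605…
r ≈ ln(R0)/T = ln(6.4794)/2.72605… = 0.68547… → 0.685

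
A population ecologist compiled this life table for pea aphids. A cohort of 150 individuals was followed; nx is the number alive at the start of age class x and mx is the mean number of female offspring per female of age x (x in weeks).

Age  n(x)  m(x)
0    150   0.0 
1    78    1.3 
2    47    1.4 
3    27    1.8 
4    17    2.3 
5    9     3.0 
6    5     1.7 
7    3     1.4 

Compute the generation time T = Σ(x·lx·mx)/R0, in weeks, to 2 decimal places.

lx = nx/n0 = nx/150: 1, 0.52, 0.31333…, 0.18, 0.11333…, 0.06, 0.03333…, 0.02
lx·mx: 0, 0.676, 0.438667…, 0.324, 0.260667…, 0.18, 0.056667…, 0.028 → R0 = 1.964…
x·lx·mx: 0, 0.676, 0.877333…, 0.972, 1.042667…, 0.9, 0.34…, 0.196 → Σ = 5.004…
T = 5.004… / 1.964… = 2.547862… → 2.55

2.55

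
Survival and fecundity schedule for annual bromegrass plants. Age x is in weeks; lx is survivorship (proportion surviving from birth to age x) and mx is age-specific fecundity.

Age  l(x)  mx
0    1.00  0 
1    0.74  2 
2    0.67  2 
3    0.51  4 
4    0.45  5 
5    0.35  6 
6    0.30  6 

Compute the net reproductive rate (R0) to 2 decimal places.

lx·mx by age: 0, 1.48, 1.34, 2.04, 2.25, 2.1, 1.8
R0 = Σ lx·mx = 11.01 → 11.01

11.01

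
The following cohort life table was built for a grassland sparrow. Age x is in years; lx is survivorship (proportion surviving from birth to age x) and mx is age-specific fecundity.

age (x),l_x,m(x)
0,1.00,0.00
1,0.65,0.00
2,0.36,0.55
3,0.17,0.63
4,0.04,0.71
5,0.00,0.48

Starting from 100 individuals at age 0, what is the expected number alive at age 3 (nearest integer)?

17

Expected survivors = N0 · l_3 = 100 × 0.17 = 17 → 17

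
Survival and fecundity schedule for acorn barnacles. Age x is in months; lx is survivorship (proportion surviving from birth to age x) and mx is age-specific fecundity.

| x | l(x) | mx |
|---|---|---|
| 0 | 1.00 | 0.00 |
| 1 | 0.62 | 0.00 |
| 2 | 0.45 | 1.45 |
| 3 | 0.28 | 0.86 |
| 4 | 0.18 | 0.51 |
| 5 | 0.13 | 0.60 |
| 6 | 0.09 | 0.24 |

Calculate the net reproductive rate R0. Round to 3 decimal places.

lx·mx by age: 0, 0, 0.6525, 0.2408, 0.0918, 0.078, 0.0216
R0 = Σ lx·mx = 1.0847 → 1.085

1.085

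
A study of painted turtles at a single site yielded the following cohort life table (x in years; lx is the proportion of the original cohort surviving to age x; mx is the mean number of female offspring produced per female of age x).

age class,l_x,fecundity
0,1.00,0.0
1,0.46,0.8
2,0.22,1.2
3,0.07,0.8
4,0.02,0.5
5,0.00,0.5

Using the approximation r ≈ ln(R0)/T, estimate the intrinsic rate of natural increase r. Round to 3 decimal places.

-0.227

R0 = Σ lx·mx = 0 + 0.368 + 0.264 + 0.056 + 0.01 + 0 = 0.698
Σ x·lx·mx = 1.104; T = 1.104/0.698 = 1.58166…
r ≈ ln(R0)/T = ln(0.698)/1.58166… = -0.22732… → -0.227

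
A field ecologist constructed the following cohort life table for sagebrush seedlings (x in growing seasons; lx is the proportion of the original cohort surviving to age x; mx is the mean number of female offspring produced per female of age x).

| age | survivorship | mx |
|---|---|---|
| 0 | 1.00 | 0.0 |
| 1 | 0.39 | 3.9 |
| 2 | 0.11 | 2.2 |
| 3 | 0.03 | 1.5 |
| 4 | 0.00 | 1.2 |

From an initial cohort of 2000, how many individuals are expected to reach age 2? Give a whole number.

220

Expected survivors = N0 · l_2 = 2000 × 0.11 = 220 → 220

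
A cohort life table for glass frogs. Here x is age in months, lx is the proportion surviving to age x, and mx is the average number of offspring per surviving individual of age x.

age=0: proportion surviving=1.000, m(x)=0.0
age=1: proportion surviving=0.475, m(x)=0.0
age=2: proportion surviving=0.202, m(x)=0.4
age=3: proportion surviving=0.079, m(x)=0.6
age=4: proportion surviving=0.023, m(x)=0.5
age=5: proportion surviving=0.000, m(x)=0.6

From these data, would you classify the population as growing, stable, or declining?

declining

R0 = Σ lx·mx = 0 + 0 + 0.0808 + 0.0474 + 0.0115 + 0 = 0.1397
R0 < 1, so the population is declining.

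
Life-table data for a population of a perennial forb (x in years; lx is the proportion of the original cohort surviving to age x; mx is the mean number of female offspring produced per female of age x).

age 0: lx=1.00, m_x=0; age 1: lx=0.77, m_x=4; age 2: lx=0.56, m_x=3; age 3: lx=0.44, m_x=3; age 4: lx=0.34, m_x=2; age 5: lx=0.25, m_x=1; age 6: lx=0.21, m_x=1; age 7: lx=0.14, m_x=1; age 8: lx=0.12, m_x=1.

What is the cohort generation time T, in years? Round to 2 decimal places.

lx·mx: 0, 3.08, 1.68, 1.32, 0.68, 0.25, 0.21, 0.14, 0.12 → R0 = 7.48
x·lx·mx: 0, 3.08, 3.36, 3.96, 2.72, 1.25, 1.26, 0.98, 0.96 → Σ = 17.57
T = 17.57 / 7.48 = 2.34893… → 2.35

2.35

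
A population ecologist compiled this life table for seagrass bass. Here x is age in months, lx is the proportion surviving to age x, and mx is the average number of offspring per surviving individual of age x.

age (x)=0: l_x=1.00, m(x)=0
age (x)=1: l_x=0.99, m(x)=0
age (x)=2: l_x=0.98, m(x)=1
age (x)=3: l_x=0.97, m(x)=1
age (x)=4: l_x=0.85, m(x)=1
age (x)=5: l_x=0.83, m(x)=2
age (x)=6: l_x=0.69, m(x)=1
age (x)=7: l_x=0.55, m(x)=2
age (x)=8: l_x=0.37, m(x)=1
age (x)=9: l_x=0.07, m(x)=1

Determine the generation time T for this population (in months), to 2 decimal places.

4.78

lx·mx: 0, 0, 0.98, 0.97, 0.85, 1.66, 0.69, 1.1, 0.37, 0.07 → R0 = 6.69
x·lx·mx: 0, 0, 1.96, 2.91, 3.4, 8.3, 4.14, 7.7, 2.96, 0.63 → Σ = 32
T = 32 / 6.69 = 4.783259… → 4.78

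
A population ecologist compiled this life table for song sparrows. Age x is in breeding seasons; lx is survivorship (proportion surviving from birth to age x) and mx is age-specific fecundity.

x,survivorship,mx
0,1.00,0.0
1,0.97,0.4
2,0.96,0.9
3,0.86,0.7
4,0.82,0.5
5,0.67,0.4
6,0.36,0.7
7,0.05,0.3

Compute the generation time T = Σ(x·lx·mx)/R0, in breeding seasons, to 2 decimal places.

3.04

lx·mx: 0, 0.388, 0.864, 0.602, 0.41, 0.268, 0.252, 0.015 → R0 = 2.799
x·lx·mx: 0, 0.388, 1.728, 1.806, 1.64, 1.34, 1.512, 0.105 → Σ = 8.519
T = 8.519 / 2.799 = 3.043587… → 3.04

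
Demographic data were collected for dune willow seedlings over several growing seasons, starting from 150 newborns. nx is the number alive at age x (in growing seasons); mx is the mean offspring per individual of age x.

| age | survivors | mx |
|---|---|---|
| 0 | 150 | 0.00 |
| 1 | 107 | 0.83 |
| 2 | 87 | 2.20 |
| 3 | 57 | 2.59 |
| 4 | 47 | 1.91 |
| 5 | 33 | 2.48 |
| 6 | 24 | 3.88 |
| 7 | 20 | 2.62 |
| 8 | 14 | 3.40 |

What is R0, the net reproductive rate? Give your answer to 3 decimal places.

5.284

lx = nx/n0 = nx/150: 1, 0.71333…, 0.58, 0.38, 0.31333…, 0.22, 0.16, 0.13333…, 0.09333…
lx·mx by age: 0, 0.592067…, 1.276, 0.9842, 0.598467…, 0.5456, 0.6208, 0.349333…, 0.317333…
R0 = Σ lx·mx = 5.2838… → 5.284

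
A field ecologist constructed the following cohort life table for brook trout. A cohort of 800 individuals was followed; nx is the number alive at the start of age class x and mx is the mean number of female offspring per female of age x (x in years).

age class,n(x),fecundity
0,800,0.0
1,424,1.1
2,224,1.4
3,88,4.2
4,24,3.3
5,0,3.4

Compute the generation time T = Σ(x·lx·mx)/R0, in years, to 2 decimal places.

lx = nx/n0 = nx/800: 1, 0.53, 0.28, 0.11, 0.03, 0
lx·mx: 0, 0.583, 0.392, 0.462, 0.099, 0 → R0 = 1.536
x·lx·mx: 0, 0.583, 0.784, 1.386, 0.396, 0 → Σ = 3.149
T = 3.149 / 1.536 = 2.05013… → 2.05

2.05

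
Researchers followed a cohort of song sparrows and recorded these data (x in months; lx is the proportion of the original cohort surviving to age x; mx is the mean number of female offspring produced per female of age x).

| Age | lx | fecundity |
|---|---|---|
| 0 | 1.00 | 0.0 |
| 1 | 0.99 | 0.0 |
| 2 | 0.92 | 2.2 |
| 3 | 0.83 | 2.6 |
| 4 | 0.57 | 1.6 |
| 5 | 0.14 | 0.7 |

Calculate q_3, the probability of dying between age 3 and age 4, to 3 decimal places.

0.313

q_3 = (l_3 − l_4) / l_3 = (0.83 − 0.57) / 0.83
     = 0.26 / 0.83 = 0.313253… → 0.313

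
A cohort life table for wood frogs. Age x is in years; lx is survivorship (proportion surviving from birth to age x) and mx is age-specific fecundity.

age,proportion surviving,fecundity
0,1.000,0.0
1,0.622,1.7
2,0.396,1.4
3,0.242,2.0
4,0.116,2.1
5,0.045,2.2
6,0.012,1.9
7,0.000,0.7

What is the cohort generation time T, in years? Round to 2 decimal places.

lx·mx: 0, 1.0574, 0.5544, 0.484, 0.2436, 0.099, 0.0228, 0 → R0 = 2.4612
x·lx·mx: 0, 1.0574, 1.1088, 1.452, 0.9744, 0.495, 0.1368, 0 → Σ = 5.2244
T = 5.2244 / 2.4612 = 2.122704… → 2.12

2.12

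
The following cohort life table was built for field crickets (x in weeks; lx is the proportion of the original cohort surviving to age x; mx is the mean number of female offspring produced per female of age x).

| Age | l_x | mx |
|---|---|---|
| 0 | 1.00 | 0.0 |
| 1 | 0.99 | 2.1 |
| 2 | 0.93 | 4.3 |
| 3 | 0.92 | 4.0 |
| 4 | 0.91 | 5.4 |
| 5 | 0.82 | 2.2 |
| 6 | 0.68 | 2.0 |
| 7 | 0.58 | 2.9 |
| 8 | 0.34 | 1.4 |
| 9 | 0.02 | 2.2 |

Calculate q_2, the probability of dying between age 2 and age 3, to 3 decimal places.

q_2 = (l_2 − l_3) / l_2 = (0.93 − 0.92) / 0.93
     = 0.01 / 0.93 = 0.010753… → 0.011

0.011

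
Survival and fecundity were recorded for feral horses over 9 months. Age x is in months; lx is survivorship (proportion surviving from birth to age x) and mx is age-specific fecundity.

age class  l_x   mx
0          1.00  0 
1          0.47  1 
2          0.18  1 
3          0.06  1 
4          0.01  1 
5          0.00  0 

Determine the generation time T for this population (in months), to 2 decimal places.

lx·mx: 0, 0.47, 0.18, 0.06, 0.01, 0 → R0 = 0.72
x·lx·mx: 0, 0.47, 0.36, 0.18, 0.04, 0 → Σ = 1.05
T = 1.05 / 0.72 = 1.458333… → 1.46

1.46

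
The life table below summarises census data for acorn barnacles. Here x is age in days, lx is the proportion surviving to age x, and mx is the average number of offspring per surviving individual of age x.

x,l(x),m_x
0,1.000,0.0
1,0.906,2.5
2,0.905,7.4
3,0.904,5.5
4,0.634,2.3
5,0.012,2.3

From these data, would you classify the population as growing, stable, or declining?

growing

R0 = Σ lx·mx = 0 + 2.265 + 6.697 + 4.972 + 1.4582 + 0.0276 = 15.4198
R0 > 1, so the population is growing.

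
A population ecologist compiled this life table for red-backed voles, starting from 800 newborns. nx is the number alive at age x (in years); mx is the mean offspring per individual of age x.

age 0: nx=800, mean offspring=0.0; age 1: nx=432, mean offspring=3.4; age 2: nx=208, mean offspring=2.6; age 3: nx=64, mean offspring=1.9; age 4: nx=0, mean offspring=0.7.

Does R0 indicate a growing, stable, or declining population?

growing

lx = nx/n0 = nx/800: 1, 0.54, 0.26, 0.08, 0
R0 = Σ lx·mx = 0 + 1.836 + 0.676 + 0.152 + 0 = 2.664
R0 > 1, so the population is growing.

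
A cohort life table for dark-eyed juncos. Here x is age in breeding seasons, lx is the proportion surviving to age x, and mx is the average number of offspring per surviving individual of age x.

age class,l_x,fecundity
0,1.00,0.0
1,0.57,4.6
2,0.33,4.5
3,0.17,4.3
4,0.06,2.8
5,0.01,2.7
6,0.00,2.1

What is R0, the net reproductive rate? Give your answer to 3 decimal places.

5.033

lx·mx by age: 0, 2.622, 1.485, 0.731, 0.168, 0.027, 0
R0 = Σ lx·mx = 5.033 → 5.033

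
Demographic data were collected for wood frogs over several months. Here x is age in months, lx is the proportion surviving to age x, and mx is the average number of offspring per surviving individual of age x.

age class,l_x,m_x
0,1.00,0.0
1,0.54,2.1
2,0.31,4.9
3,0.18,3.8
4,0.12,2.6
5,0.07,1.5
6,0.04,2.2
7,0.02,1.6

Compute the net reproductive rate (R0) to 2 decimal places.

3.87

lx·mx by age: 0, 1.134, 1.519, 0.684, 0.312, 0.105, 0.088, 0.032
R0 = Σ lx·mx = 3.874 → 3.87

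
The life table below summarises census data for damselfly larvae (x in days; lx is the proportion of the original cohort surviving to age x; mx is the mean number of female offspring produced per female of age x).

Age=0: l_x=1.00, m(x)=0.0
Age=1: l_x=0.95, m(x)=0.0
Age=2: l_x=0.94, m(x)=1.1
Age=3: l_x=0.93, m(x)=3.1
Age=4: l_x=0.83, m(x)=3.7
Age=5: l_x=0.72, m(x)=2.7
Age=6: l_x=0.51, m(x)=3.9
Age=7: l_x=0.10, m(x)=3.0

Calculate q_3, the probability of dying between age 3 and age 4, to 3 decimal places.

0.108

q_3 = (l_3 − l_4) / l_3 = (0.93 − 0.83) / 0.93
     = 0.1 / 0.93 = 0.107527… → 0.108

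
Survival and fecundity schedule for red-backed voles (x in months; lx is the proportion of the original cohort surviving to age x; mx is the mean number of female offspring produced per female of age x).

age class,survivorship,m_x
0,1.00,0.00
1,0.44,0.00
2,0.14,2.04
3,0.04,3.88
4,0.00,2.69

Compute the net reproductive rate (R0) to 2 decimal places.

lx·mx by age: 0, 0, 0.2856, 0.1552, 0
R0 = Σ lx·mx = 0.4408 → 0.44

0.44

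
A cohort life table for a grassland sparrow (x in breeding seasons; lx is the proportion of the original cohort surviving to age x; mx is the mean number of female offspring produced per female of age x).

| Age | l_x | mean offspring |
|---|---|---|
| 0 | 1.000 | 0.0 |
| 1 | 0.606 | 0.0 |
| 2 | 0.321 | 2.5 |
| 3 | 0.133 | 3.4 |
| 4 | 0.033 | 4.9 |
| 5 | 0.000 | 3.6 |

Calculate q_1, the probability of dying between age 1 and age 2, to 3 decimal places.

q_1 = (l_1 − l_2) / l_1 = (0.606 − 0.321) / 0.606
     = 0.285 / 0.606 = 0.470297… → 0.470

0.470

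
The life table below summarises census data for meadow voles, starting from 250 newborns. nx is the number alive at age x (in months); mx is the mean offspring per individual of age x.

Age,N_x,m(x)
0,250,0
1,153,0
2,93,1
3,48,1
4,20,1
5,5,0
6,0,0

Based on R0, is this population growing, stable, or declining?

declining

lx = nx/n0 = nx/250: 1, 0.612, 0.372, 0.192, 0.08, 0.02, 0
R0 = Σ lx·mx = 0 + 0 + 0.372 + 0.192 + 0.08 + 0 + 0 = 0.644
R0 < 1, so the population is declining.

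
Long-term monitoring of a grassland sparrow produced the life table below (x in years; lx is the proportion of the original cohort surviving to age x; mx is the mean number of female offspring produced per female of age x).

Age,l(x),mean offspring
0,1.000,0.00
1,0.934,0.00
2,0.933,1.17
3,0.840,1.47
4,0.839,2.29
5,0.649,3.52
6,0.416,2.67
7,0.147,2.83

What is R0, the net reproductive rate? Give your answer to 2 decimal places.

8.06

lx·mx by age: 0, 0, 1.09161, 1.2348, 1.92131, 2.28448, 1.11072, 0.41601
R0 = Σ lx·mx = 8.05893 → 8.06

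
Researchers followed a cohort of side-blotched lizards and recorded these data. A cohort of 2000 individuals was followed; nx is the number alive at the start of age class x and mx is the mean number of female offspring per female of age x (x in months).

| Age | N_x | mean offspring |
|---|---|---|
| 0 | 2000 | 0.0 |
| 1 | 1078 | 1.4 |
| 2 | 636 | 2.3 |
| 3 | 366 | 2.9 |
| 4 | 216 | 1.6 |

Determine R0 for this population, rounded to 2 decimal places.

lx = nx/n0 = nx/2000: 1, 0.539, 0.318, 0.183, 0.108
lx·mx by age: 0, 0.7546, 0.7314, 0.5307, 0.1728
R0 = Σ lx·mx = 2.1895 → 2.19

2.19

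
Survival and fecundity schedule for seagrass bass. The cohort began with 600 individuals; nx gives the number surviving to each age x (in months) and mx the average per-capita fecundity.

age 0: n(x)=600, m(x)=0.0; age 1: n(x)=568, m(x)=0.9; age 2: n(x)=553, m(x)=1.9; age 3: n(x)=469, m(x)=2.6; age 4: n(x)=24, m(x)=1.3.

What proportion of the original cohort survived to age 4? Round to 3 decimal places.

l_4 = n_4/n_0 = 24/600 = 0.04 → 0.040

0.040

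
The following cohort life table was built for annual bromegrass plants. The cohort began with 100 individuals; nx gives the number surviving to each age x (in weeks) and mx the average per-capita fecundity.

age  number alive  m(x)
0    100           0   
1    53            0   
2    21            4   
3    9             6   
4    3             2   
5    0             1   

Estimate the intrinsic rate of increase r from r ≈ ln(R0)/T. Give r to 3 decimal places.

lx = nx/n0 = nx/100: 1, 0.53, 0.21, 0.09, 0.03, 0
R0 = Σ lx·mx = 0 + 0 + 0.84 + 0.54 + 0.06 + 0 = 1.44
Σ x·lx·mx = 3.54; T = 3.54/1.44 = 2.45833…
r ≈ ln(R0)/T = ln(1.44)/2.45833… = 0.14833… → 0.148

0.148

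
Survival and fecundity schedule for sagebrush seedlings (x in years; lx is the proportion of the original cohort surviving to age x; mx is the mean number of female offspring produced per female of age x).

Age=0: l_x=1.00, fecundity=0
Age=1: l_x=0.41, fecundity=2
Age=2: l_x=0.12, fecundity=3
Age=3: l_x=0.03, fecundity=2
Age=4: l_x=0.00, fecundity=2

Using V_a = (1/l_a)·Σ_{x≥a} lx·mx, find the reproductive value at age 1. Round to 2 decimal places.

lx·mx for x ≥ 1: 0.82, 0.36, 0.06, 0 → sum = 1.24
V_1 = 1.24 / l_1 = 1.24 / 0.41 = 3.02439… → 3.02

3.02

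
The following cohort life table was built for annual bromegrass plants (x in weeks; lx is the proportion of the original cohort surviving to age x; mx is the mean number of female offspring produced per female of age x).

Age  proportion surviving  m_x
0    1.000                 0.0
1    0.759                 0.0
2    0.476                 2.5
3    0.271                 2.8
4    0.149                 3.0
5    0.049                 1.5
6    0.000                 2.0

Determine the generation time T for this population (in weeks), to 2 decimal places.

2.76

lx·mx: 0, 0, 1.19, 0.7588, 0.447, 0.0735, 0 → R0 = 2.4693
x·lx·mx: 0, 0, 2.38, 2.2764, 1.788, 0.3675, 0 → Σ = 6.8119
T = 6.8119 / 2.4693 = 2.758636… → 2.76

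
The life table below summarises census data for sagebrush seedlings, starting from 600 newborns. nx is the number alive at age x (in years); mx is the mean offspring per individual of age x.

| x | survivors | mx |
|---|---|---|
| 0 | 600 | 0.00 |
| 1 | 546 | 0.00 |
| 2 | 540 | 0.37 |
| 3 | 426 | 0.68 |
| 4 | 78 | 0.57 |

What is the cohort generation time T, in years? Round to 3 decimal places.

2.709

lx = nx/n0 = nx/600: 1, 0.91, 0.9, 0.71, 0.13
lx·mx: 0, 0, 0.333, 0.4828, 0.0741 → R0 = 0.8899
x·lx·mx: 0, 0, 0.666, 1.4484, 0.2964 → Σ = 2.4108
T = 2.4108 / 0.8899 = 2.709068… → 2.709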